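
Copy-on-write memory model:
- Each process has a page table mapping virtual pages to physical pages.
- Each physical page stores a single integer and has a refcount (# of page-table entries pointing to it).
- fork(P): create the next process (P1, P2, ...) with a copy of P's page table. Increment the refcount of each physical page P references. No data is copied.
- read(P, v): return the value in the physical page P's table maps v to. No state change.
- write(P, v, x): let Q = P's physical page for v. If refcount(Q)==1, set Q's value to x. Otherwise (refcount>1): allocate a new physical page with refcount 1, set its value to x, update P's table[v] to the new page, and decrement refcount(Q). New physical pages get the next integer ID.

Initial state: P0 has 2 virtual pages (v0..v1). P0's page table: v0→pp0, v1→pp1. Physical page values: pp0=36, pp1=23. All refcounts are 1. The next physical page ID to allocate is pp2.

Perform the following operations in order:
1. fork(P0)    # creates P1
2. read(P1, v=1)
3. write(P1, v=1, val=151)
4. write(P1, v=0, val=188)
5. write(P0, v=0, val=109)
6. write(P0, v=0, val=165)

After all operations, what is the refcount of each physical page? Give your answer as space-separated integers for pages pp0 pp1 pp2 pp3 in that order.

Op 1: fork(P0) -> P1. 2 ppages; refcounts: pp0:2 pp1:2
Op 2: read(P1, v1) -> 23. No state change.
Op 3: write(P1, v1, 151). refcount(pp1)=2>1 -> COPY to pp2. 3 ppages; refcounts: pp0:2 pp1:1 pp2:1
Op 4: write(P1, v0, 188). refcount(pp0)=2>1 -> COPY to pp3. 4 ppages; refcounts: pp0:1 pp1:1 pp2:1 pp3:1
Op 5: write(P0, v0, 109). refcount(pp0)=1 -> write in place. 4 ppages; refcounts: pp0:1 pp1:1 pp2:1 pp3:1
Op 6: write(P0, v0, 165). refcount(pp0)=1 -> write in place. 4 ppages; refcounts: pp0:1 pp1:1 pp2:1 pp3:1

Answer: 1 1 1 1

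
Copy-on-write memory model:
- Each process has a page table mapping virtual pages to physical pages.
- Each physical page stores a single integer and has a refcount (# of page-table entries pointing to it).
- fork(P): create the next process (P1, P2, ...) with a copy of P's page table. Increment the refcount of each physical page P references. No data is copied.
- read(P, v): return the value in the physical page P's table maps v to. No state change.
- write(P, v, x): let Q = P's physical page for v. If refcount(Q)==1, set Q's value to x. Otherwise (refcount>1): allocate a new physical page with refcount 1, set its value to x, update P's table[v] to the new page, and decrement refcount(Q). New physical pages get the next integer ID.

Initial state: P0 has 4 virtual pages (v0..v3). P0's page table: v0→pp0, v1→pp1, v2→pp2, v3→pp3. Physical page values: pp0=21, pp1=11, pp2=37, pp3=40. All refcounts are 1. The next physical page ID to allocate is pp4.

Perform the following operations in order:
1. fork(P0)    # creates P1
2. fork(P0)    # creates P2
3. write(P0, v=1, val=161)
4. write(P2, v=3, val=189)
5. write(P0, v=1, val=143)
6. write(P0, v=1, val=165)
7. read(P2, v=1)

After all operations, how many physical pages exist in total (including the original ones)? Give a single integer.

Answer: 6

Derivation:
Op 1: fork(P0) -> P1. 4 ppages; refcounts: pp0:2 pp1:2 pp2:2 pp3:2
Op 2: fork(P0) -> P2. 4 ppages; refcounts: pp0:3 pp1:3 pp2:3 pp3:3
Op 3: write(P0, v1, 161). refcount(pp1)=3>1 -> COPY to pp4. 5 ppages; refcounts: pp0:3 pp1:2 pp2:3 pp3:3 pp4:1
Op 4: write(P2, v3, 189). refcount(pp3)=3>1 -> COPY to pp5. 6 ppages; refcounts: pp0:3 pp1:2 pp2:3 pp3:2 pp4:1 pp5:1
Op 5: write(P0, v1, 143). refcount(pp4)=1 -> write in place. 6 ppages; refcounts: pp0:3 pp1:2 pp2:3 pp3:2 pp4:1 pp5:1
Op 6: write(P0, v1, 165). refcount(pp4)=1 -> write in place. 6 ppages; refcounts: pp0:3 pp1:2 pp2:3 pp3:2 pp4:1 pp5:1
Op 7: read(P2, v1) -> 11. No state change.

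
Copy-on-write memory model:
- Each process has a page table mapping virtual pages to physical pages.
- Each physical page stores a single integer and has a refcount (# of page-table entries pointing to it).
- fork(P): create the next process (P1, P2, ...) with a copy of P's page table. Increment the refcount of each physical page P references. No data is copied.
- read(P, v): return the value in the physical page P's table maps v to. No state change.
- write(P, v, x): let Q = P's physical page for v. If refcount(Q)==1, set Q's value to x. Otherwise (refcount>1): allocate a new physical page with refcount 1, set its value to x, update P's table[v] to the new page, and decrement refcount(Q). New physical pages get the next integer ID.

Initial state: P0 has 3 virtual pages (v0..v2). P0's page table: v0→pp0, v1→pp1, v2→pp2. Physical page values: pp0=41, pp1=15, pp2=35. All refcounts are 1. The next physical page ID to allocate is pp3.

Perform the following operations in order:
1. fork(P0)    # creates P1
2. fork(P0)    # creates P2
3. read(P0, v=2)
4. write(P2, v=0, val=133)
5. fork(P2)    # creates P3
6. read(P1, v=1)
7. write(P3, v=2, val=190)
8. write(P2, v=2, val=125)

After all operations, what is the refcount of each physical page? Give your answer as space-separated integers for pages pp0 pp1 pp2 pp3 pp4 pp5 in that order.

Answer: 2 4 2 2 1 1

Derivation:
Op 1: fork(P0) -> P1. 3 ppages; refcounts: pp0:2 pp1:2 pp2:2
Op 2: fork(P0) -> P2. 3 ppages; refcounts: pp0:3 pp1:3 pp2:3
Op 3: read(P0, v2) -> 35. No state change.
Op 4: write(P2, v0, 133). refcount(pp0)=3>1 -> COPY to pp3. 4 ppages; refcounts: pp0:2 pp1:3 pp2:3 pp3:1
Op 5: fork(P2) -> P3. 4 ppages; refcounts: pp0:2 pp1:4 pp2:4 pp3:2
Op 6: read(P1, v1) -> 15. No state change.
Op 7: write(P3, v2, 190). refcount(pp2)=4>1 -> COPY to pp4. 5 ppages; refcounts: pp0:2 pp1:4 pp2:3 pp3:2 pp4:1
Op 8: write(P2, v2, 125). refcount(pp2)=3>1 -> COPY to pp5. 6 ppages; refcounts: pp0:2 pp1:4 pp2:2 pp3:2 pp4:1 pp5:1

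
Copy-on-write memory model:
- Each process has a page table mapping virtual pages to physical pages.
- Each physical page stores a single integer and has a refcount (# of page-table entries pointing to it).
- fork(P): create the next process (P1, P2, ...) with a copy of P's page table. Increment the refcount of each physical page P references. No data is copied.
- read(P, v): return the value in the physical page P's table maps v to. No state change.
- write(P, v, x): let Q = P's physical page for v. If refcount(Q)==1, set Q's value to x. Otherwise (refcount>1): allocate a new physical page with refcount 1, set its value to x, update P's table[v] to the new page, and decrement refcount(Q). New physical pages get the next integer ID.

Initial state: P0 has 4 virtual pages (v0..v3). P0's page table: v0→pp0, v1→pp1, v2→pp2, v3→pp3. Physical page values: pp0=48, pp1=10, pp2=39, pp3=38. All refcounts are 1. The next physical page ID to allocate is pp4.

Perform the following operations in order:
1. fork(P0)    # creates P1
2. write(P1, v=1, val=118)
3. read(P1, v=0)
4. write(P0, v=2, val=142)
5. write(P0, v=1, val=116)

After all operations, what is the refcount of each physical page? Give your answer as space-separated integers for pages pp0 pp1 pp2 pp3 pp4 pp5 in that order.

Op 1: fork(P0) -> P1. 4 ppages; refcounts: pp0:2 pp1:2 pp2:2 pp3:2
Op 2: write(P1, v1, 118). refcount(pp1)=2>1 -> COPY to pp4. 5 ppages; refcounts: pp0:2 pp1:1 pp2:2 pp3:2 pp4:1
Op 3: read(P1, v0) -> 48. No state change.
Op 4: write(P0, v2, 142). refcount(pp2)=2>1 -> COPY to pp5. 6 ppages; refcounts: pp0:2 pp1:1 pp2:1 pp3:2 pp4:1 pp5:1
Op 5: write(P0, v1, 116). refcount(pp1)=1 -> write in place. 6 ppages; refcounts: pp0:2 pp1:1 pp2:1 pp3:2 pp4:1 pp5:1

Answer: 2 1 1 2 1 1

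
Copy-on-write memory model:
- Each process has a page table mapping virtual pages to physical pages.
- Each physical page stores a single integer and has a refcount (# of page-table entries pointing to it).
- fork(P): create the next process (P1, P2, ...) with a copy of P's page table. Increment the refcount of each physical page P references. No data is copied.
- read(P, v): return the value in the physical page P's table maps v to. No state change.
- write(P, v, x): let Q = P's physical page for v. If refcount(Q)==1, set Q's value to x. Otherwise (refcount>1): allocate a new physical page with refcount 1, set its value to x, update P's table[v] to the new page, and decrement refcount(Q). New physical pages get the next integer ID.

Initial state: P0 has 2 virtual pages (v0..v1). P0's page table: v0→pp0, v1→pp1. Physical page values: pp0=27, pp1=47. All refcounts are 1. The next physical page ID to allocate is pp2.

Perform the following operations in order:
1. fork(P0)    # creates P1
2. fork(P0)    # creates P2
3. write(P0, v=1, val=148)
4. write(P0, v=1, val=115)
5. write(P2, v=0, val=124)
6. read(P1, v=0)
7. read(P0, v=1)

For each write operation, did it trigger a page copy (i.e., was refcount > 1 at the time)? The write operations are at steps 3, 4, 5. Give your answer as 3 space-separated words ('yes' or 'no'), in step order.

Op 1: fork(P0) -> P1. 2 ppages; refcounts: pp0:2 pp1:2
Op 2: fork(P0) -> P2. 2 ppages; refcounts: pp0:3 pp1:3
Op 3: write(P0, v1, 148). refcount(pp1)=3>1 -> COPY to pp2. 3 ppages; refcounts: pp0:3 pp1:2 pp2:1
Op 4: write(P0, v1, 115). refcount(pp2)=1 -> write in place. 3 ppages; refcounts: pp0:3 pp1:2 pp2:1
Op 5: write(P2, v0, 124). refcount(pp0)=3>1 -> COPY to pp3. 4 ppages; refcounts: pp0:2 pp1:2 pp2:1 pp3:1
Op 6: read(P1, v0) -> 27. No state change.
Op 7: read(P0, v1) -> 115. No state change.

yes no yes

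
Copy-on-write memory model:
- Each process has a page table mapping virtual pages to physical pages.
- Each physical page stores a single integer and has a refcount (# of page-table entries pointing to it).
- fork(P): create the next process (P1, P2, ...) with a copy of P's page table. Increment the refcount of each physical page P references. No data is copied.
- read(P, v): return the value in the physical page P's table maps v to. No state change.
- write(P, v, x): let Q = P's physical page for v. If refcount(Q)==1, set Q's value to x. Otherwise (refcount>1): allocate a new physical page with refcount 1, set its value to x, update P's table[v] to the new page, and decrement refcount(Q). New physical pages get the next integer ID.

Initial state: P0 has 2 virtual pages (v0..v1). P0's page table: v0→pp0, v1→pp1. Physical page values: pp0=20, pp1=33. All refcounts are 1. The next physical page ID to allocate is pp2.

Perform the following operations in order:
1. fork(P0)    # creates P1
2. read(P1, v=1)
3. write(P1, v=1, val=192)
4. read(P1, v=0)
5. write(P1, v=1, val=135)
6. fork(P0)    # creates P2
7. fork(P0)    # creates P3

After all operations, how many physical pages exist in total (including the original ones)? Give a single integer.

Op 1: fork(P0) -> P1. 2 ppages; refcounts: pp0:2 pp1:2
Op 2: read(P1, v1) -> 33. No state change.
Op 3: write(P1, v1, 192). refcount(pp1)=2>1 -> COPY to pp2. 3 ppages; refcounts: pp0:2 pp1:1 pp2:1
Op 4: read(P1, v0) -> 20. No state change.
Op 5: write(P1, v1, 135). refcount(pp2)=1 -> write in place. 3 ppages; refcounts: pp0:2 pp1:1 pp2:1
Op 6: fork(P0) -> P2. 3 ppages; refcounts: pp0:3 pp1:2 pp2:1
Op 7: fork(P0) -> P3. 3 ppages; refcounts: pp0:4 pp1:3 pp2:1

Answer: 3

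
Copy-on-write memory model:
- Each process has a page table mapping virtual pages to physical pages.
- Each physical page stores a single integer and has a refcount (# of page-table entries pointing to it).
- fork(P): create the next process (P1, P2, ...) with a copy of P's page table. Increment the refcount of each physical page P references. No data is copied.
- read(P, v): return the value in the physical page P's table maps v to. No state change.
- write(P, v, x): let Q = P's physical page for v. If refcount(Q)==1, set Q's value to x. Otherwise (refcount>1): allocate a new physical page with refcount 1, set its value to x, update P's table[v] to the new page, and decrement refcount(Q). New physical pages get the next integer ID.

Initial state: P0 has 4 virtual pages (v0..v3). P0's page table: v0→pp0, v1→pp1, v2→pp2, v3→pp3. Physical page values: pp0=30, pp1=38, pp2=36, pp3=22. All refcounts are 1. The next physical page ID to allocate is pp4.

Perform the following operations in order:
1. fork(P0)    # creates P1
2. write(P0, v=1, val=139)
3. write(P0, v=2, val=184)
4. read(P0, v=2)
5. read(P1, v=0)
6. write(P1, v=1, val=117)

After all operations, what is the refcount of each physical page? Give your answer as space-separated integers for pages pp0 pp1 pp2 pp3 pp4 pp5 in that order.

Answer: 2 1 1 2 1 1

Derivation:
Op 1: fork(P0) -> P1. 4 ppages; refcounts: pp0:2 pp1:2 pp2:2 pp3:2
Op 2: write(P0, v1, 139). refcount(pp1)=2>1 -> COPY to pp4. 5 ppages; refcounts: pp0:2 pp1:1 pp2:2 pp3:2 pp4:1
Op 3: write(P0, v2, 184). refcount(pp2)=2>1 -> COPY to pp5. 6 ppages; refcounts: pp0:2 pp1:1 pp2:1 pp3:2 pp4:1 pp5:1
Op 4: read(P0, v2) -> 184. No state change.
Op 5: read(P1, v0) -> 30. No state change.
Op 6: write(P1, v1, 117). refcount(pp1)=1 -> write in place. 6 ppages; refcounts: pp0:2 pp1:1 pp2:1 pp3:2 pp4:1 pp5:1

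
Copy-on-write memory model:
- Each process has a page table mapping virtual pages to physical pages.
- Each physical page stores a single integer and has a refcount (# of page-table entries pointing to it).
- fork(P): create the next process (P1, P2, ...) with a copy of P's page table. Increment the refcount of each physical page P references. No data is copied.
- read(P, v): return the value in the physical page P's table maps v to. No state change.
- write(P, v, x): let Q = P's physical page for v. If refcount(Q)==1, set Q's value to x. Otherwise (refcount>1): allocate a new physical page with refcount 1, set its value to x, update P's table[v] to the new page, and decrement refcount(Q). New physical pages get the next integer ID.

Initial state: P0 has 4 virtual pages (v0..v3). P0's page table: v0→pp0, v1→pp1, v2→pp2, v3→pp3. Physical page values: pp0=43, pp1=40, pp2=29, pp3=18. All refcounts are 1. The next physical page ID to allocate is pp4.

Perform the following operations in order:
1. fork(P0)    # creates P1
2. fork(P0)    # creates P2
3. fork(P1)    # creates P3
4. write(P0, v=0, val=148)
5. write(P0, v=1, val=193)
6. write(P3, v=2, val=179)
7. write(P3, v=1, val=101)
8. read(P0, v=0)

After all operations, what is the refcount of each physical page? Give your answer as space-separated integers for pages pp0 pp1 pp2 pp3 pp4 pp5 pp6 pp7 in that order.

Answer: 3 2 3 4 1 1 1 1

Derivation:
Op 1: fork(P0) -> P1. 4 ppages; refcounts: pp0:2 pp1:2 pp2:2 pp3:2
Op 2: fork(P0) -> P2. 4 ppages; refcounts: pp0:3 pp1:3 pp2:3 pp3:3
Op 3: fork(P1) -> P3. 4 ppages; refcounts: pp0:4 pp1:4 pp2:4 pp3:4
Op 4: write(P0, v0, 148). refcount(pp0)=4>1 -> COPY to pp4. 5 ppages; refcounts: pp0:3 pp1:4 pp2:4 pp3:4 pp4:1
Op 5: write(P0, v1, 193). refcount(pp1)=4>1 -> COPY to pp5. 6 ppages; refcounts: pp0:3 pp1:3 pp2:4 pp3:4 pp4:1 pp5:1
Op 6: write(P3, v2, 179). refcount(pp2)=4>1 -> COPY to pp6. 7 ppages; refcounts: pp0:3 pp1:3 pp2:3 pp3:4 pp4:1 pp5:1 pp6:1
Op 7: write(P3, v1, 101). refcount(pp1)=3>1 -> COPY to pp7. 8 ppages; refcounts: pp0:3 pp1:2 pp2:3 pp3:4 pp4:1 pp5:1 pp6:1 pp7:1
Op 8: read(P0, v0) -> 148. No state change.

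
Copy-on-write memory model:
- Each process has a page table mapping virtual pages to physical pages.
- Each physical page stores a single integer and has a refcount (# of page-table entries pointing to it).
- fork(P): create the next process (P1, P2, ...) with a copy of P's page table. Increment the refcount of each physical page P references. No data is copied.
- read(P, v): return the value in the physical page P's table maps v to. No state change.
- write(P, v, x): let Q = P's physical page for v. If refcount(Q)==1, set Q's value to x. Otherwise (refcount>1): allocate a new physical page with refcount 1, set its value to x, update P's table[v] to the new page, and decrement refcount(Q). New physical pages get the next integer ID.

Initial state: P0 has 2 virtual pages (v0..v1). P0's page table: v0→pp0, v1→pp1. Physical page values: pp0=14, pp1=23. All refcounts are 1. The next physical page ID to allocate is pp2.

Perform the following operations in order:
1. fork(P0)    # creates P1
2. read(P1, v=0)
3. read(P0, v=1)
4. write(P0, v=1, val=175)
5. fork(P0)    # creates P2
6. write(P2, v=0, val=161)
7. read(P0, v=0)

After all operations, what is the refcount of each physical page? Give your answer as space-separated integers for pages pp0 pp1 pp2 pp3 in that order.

Answer: 2 1 2 1

Derivation:
Op 1: fork(P0) -> P1. 2 ppages; refcounts: pp0:2 pp1:2
Op 2: read(P1, v0) -> 14. No state change.
Op 3: read(P0, v1) -> 23. No state change.
Op 4: write(P0, v1, 175). refcount(pp1)=2>1 -> COPY to pp2. 3 ppages; refcounts: pp0:2 pp1:1 pp2:1
Op 5: fork(P0) -> P2. 3 ppages; refcounts: pp0:3 pp1:1 pp2:2
Op 6: write(P2, v0, 161). refcount(pp0)=3>1 -> COPY to pp3. 4 ppages; refcounts: pp0:2 pp1:1 pp2:2 pp3:1
Op 7: read(P0, v0) -> 14. No state change.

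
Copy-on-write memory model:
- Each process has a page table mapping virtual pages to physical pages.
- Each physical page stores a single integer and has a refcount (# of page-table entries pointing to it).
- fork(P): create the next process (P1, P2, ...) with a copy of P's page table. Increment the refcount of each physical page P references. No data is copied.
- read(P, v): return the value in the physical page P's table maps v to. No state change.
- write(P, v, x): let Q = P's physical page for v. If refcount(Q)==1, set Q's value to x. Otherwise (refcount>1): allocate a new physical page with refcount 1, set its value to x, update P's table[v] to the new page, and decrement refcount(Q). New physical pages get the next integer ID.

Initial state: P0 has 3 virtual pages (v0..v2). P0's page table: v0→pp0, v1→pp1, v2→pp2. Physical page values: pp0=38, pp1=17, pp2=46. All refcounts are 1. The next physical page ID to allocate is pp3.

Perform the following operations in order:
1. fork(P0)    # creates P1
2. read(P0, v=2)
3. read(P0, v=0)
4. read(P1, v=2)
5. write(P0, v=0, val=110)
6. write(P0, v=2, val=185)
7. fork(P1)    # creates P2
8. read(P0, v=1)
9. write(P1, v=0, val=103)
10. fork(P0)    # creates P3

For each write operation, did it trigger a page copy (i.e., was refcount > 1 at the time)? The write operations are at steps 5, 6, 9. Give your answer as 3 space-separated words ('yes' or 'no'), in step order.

Op 1: fork(P0) -> P1. 3 ppages; refcounts: pp0:2 pp1:2 pp2:2
Op 2: read(P0, v2) -> 46. No state change.
Op 3: read(P0, v0) -> 38. No state change.
Op 4: read(P1, v2) -> 46. No state change.
Op 5: write(P0, v0, 110). refcount(pp0)=2>1 -> COPY to pp3. 4 ppages; refcounts: pp0:1 pp1:2 pp2:2 pp3:1
Op 6: write(P0, v2, 185). refcount(pp2)=2>1 -> COPY to pp4. 5 ppages; refcounts: pp0:1 pp1:2 pp2:1 pp3:1 pp4:1
Op 7: fork(P1) -> P2. 5 ppages; refcounts: pp0:2 pp1:3 pp2:2 pp3:1 pp4:1
Op 8: read(P0, v1) -> 17. No state change.
Op 9: write(P1, v0, 103). refcount(pp0)=2>1 -> COPY to pp5. 6 ppages; refcounts: pp0:1 pp1:3 pp2:2 pp3:1 pp4:1 pp5:1
Op 10: fork(P0) -> P3. 6 ppages; refcounts: pp0:1 pp1:4 pp2:2 pp3:2 pp4:2 pp5:1

yes yes yes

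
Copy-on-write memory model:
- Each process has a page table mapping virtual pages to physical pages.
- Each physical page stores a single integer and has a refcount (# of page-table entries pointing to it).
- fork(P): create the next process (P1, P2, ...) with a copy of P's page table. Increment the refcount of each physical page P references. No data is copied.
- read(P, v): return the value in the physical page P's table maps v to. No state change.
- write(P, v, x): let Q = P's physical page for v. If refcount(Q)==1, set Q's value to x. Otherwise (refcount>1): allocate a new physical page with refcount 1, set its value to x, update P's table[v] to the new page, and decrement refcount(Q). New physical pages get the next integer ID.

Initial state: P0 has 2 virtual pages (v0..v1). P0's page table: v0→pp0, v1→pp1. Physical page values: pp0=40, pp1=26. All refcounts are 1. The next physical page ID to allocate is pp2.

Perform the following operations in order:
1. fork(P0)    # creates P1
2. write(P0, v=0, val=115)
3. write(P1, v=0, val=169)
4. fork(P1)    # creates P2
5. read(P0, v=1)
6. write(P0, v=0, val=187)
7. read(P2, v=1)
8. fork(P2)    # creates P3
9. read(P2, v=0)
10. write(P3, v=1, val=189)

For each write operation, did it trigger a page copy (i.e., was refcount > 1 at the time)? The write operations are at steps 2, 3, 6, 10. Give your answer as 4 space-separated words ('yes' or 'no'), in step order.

Op 1: fork(P0) -> P1. 2 ppages; refcounts: pp0:2 pp1:2
Op 2: write(P0, v0, 115). refcount(pp0)=2>1 -> COPY to pp2. 3 ppages; refcounts: pp0:1 pp1:2 pp2:1
Op 3: write(P1, v0, 169). refcount(pp0)=1 -> write in place. 3 ppages; refcounts: pp0:1 pp1:2 pp2:1
Op 4: fork(P1) -> P2. 3 ppages; refcounts: pp0:2 pp1:3 pp2:1
Op 5: read(P0, v1) -> 26. No state change.
Op 6: write(P0, v0, 187). refcount(pp2)=1 -> write in place. 3 ppages; refcounts: pp0:2 pp1:3 pp2:1
Op 7: read(P2, v1) -> 26. No state change.
Op 8: fork(P2) -> P3. 3 ppages; refcounts: pp0:3 pp1:4 pp2:1
Op 9: read(P2, v0) -> 169. No state change.
Op 10: write(P3, v1, 189). refcount(pp1)=4>1 -> COPY to pp3. 4 ppages; refcounts: pp0:3 pp1:3 pp2:1 pp3:1

yes no no yes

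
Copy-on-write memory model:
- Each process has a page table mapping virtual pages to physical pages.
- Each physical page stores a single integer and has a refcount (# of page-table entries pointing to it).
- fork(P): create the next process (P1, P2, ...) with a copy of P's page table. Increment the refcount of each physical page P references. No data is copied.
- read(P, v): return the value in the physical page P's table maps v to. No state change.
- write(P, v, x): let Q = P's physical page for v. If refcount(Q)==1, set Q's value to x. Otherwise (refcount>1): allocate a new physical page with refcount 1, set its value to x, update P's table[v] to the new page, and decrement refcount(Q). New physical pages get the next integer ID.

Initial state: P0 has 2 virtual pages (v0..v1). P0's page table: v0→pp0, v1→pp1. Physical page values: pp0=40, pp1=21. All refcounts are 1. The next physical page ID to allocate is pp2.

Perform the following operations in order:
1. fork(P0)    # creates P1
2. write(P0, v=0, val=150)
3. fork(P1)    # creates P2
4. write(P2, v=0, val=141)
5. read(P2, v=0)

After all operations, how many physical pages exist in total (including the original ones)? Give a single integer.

Op 1: fork(P0) -> P1. 2 ppages; refcounts: pp0:2 pp1:2
Op 2: write(P0, v0, 150). refcount(pp0)=2>1 -> COPY to pp2. 3 ppages; refcounts: pp0:1 pp1:2 pp2:1
Op 3: fork(P1) -> P2. 3 ppages; refcounts: pp0:2 pp1:3 pp2:1
Op 4: write(P2, v0, 141). refcount(pp0)=2>1 -> COPY to pp3. 4 ppages; refcounts: pp0:1 pp1:3 pp2:1 pp3:1
Op 5: read(P2, v0) -> 141. No state change.

Answer: 4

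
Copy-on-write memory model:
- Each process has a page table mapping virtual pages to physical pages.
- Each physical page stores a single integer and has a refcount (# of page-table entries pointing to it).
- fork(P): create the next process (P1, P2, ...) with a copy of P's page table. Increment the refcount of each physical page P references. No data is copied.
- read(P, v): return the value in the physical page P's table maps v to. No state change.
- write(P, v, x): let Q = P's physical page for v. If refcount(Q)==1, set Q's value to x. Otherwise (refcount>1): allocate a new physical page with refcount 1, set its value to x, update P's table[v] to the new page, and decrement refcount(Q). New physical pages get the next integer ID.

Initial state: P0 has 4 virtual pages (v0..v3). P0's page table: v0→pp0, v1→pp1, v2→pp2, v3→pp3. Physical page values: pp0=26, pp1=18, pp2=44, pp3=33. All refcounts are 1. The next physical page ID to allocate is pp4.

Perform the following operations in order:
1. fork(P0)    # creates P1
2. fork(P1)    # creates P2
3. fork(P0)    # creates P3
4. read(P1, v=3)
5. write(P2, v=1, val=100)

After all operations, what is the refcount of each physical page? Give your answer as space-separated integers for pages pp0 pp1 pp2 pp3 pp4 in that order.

Answer: 4 3 4 4 1

Derivation:
Op 1: fork(P0) -> P1. 4 ppages; refcounts: pp0:2 pp1:2 pp2:2 pp3:2
Op 2: fork(P1) -> P2. 4 ppages; refcounts: pp0:3 pp1:3 pp2:3 pp3:3
Op 3: fork(P0) -> P3. 4 ppages; refcounts: pp0:4 pp1:4 pp2:4 pp3:4
Op 4: read(P1, v3) -> 33. No state change.
Op 5: write(P2, v1, 100). refcount(pp1)=4>1 -> COPY to pp4. 5 ppages; refcounts: pp0:4 pp1:3 pp2:4 pp3:4 pp4:1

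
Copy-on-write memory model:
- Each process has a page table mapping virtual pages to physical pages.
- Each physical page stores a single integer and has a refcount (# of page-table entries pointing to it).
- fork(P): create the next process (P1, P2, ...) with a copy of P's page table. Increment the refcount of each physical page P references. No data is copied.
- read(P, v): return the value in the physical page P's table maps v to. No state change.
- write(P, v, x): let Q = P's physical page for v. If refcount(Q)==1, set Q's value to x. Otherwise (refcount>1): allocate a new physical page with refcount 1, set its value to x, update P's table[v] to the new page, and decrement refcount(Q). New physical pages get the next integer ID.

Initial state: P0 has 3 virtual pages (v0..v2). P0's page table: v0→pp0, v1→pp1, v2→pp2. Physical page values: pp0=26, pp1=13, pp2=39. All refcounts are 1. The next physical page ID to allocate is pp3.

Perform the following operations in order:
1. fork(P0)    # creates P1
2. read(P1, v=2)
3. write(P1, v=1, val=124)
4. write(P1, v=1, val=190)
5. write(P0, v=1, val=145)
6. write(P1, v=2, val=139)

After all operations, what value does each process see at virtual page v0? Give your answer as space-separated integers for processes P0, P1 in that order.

Op 1: fork(P0) -> P1. 3 ppages; refcounts: pp0:2 pp1:2 pp2:2
Op 2: read(P1, v2) -> 39. No state change.
Op 3: write(P1, v1, 124). refcount(pp1)=2>1 -> COPY to pp3. 4 ppages; refcounts: pp0:2 pp1:1 pp2:2 pp3:1
Op 4: write(P1, v1, 190). refcount(pp3)=1 -> write in place. 4 ppages; refcounts: pp0:2 pp1:1 pp2:2 pp3:1
Op 5: write(P0, v1, 145). refcount(pp1)=1 -> write in place. 4 ppages; refcounts: pp0:2 pp1:1 pp2:2 pp3:1
Op 6: write(P1, v2, 139). refcount(pp2)=2>1 -> COPY to pp4. 5 ppages; refcounts: pp0:2 pp1:1 pp2:1 pp3:1 pp4:1
P0: v0 -> pp0 = 26
P1: v0 -> pp0 = 26

Answer: 26 26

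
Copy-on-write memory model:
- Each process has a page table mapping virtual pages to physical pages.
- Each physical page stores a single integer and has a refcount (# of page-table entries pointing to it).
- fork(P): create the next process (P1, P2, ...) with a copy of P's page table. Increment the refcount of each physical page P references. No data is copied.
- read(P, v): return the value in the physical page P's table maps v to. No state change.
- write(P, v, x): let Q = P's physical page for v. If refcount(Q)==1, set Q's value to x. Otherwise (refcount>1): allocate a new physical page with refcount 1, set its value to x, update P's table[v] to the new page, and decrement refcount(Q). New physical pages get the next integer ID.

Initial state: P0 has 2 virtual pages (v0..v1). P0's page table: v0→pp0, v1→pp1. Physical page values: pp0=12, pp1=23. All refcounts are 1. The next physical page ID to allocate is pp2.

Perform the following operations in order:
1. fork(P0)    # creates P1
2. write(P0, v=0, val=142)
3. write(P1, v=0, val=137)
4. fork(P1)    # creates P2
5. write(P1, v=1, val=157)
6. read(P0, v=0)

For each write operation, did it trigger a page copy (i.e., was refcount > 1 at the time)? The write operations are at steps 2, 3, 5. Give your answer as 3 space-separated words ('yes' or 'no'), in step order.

Op 1: fork(P0) -> P1. 2 ppages; refcounts: pp0:2 pp1:2
Op 2: write(P0, v0, 142). refcount(pp0)=2>1 -> COPY to pp2. 3 ppages; refcounts: pp0:1 pp1:2 pp2:1
Op 3: write(P1, v0, 137). refcount(pp0)=1 -> write in place. 3 ppages; refcounts: pp0:1 pp1:2 pp2:1
Op 4: fork(P1) -> P2. 3 ppages; refcounts: pp0:2 pp1:3 pp2:1
Op 5: write(P1, v1, 157). refcount(pp1)=3>1 -> COPY to pp3. 4 ppages; refcounts: pp0:2 pp1:2 pp2:1 pp3:1
Op 6: read(P0, v0) -> 142. No state change.

yes no yes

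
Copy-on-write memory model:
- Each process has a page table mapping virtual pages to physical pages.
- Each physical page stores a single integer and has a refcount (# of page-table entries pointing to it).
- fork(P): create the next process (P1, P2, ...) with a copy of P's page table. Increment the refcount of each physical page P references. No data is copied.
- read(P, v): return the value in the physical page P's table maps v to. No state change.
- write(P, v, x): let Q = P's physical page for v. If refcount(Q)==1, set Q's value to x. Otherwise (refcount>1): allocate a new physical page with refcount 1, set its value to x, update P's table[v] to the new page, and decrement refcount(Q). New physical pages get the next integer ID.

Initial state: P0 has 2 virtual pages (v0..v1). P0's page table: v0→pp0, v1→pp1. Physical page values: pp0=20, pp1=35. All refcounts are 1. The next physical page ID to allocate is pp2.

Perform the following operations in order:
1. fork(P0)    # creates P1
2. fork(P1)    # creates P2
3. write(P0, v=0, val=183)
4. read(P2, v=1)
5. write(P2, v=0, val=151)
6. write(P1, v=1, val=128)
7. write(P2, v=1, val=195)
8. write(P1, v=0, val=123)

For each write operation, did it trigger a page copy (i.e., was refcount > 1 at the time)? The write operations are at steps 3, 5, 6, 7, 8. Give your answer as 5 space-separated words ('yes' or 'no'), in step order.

Op 1: fork(P0) -> P1. 2 ppages; refcounts: pp0:2 pp1:2
Op 2: fork(P1) -> P2. 2 ppages; refcounts: pp0:3 pp1:3
Op 3: write(P0, v0, 183). refcount(pp0)=3>1 -> COPY to pp2. 3 ppages; refcounts: pp0:2 pp1:3 pp2:1
Op 4: read(P2, v1) -> 35. No state change.
Op 5: write(P2, v0, 151). refcount(pp0)=2>1 -> COPY to pp3. 4 ppages; refcounts: pp0:1 pp1:3 pp2:1 pp3:1
Op 6: write(P1, v1, 128). refcount(pp1)=3>1 -> COPY to pp4. 5 ppages; refcounts: pp0:1 pp1:2 pp2:1 pp3:1 pp4:1
Op 7: write(P2, v1, 195). refcount(pp1)=2>1 -> COPY to pp5. 6 ppages; refcounts: pp0:1 pp1:1 pp2:1 pp3:1 pp4:1 pp5:1
Op 8: write(P1, v0, 123). refcount(pp0)=1 -> write in place. 6 ppages; refcounts: pp0:1 pp1:1 pp2:1 pp3:1 pp4:1 pp5:1

yes yes yes yes no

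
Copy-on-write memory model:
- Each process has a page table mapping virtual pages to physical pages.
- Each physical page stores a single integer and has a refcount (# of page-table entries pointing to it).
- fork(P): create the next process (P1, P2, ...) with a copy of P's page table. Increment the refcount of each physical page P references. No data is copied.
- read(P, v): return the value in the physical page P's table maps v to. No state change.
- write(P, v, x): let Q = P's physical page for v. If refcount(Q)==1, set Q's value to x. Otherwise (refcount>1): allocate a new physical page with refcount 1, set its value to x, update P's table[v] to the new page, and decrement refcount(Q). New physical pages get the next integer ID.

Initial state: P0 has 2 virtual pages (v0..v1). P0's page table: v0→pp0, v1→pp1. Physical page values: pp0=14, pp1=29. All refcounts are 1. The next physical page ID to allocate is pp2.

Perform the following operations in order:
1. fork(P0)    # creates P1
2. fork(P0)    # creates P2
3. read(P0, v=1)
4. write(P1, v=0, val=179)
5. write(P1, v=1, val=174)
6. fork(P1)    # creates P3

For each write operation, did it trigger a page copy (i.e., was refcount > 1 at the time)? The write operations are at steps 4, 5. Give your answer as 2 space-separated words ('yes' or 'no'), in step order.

Op 1: fork(P0) -> P1. 2 ppages; refcounts: pp0:2 pp1:2
Op 2: fork(P0) -> P2. 2 ppages; refcounts: pp0:3 pp1:3
Op 3: read(P0, v1) -> 29. No state change.
Op 4: write(P1, v0, 179). refcount(pp0)=3>1 -> COPY to pp2. 3 ppages; refcounts: pp0:2 pp1:3 pp2:1
Op 5: write(P1, v1, 174). refcount(pp1)=3>1 -> COPY to pp3. 4 ppages; refcounts: pp0:2 pp1:2 pp2:1 pp3:1
Op 6: fork(P1) -> P3. 4 ppages; refcounts: pp0:2 pp1:2 pp2:2 pp3:2

yes yes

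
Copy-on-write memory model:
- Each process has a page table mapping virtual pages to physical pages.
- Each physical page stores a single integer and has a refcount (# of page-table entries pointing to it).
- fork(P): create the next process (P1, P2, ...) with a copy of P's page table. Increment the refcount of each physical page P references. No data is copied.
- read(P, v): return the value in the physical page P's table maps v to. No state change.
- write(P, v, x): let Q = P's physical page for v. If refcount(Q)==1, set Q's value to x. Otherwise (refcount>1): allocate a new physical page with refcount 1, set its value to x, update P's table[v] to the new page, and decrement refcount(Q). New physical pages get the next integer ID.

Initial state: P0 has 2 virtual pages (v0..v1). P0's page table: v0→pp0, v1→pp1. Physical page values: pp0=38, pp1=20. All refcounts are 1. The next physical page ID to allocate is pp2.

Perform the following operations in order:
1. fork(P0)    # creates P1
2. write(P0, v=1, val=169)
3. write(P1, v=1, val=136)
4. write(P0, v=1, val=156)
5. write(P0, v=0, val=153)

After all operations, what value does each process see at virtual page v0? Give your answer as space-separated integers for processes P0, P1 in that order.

Op 1: fork(P0) -> P1. 2 ppages; refcounts: pp0:2 pp1:2
Op 2: write(P0, v1, 169). refcount(pp1)=2>1 -> COPY to pp2. 3 ppages; refcounts: pp0:2 pp1:1 pp2:1
Op 3: write(P1, v1, 136). refcount(pp1)=1 -> write in place. 3 ppages; refcounts: pp0:2 pp1:1 pp2:1
Op 4: write(P0, v1, 156). refcount(pp2)=1 -> write in place. 3 ppages; refcounts: pp0:2 pp1:1 pp2:1
Op 5: write(P0, v0, 153). refcount(pp0)=2>1 -> COPY to pp3. 4 ppages; refcounts: pp0:1 pp1:1 pp2:1 pp3:1
P0: v0 -> pp3 = 153
P1: v0 -> pp0 = 38

Answer: 153 38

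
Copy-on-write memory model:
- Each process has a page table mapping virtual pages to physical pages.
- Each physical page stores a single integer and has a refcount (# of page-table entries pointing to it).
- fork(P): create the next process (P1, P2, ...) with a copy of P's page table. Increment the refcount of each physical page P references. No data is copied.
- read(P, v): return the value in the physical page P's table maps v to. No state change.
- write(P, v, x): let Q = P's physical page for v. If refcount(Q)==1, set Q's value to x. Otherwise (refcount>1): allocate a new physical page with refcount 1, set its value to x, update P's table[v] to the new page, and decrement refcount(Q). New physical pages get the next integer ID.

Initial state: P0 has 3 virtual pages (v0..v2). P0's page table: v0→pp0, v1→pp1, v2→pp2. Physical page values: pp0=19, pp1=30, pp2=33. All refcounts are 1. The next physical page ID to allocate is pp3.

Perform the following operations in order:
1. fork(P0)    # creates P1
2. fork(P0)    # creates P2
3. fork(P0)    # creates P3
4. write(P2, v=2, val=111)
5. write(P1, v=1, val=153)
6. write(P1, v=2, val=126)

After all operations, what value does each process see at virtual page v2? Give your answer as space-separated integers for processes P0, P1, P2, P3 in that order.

Op 1: fork(P0) -> P1. 3 ppages; refcounts: pp0:2 pp1:2 pp2:2
Op 2: fork(P0) -> P2. 3 ppages; refcounts: pp0:3 pp1:3 pp2:3
Op 3: fork(P0) -> P3. 3 ppages; refcounts: pp0:4 pp1:4 pp2:4
Op 4: write(P2, v2, 111). refcount(pp2)=4>1 -> COPY to pp3. 4 ppages; refcounts: pp0:4 pp1:4 pp2:3 pp3:1
Op 5: write(P1, v1, 153). refcount(pp1)=4>1 -> COPY to pp4. 5 ppages; refcounts: pp0:4 pp1:3 pp2:3 pp3:1 pp4:1
Op 6: write(P1, v2, 126). refcount(pp2)=3>1 -> COPY to pp5. 6 ppages; refcounts: pp0:4 pp1:3 pp2:2 pp3:1 pp4:1 pp5:1
P0: v2 -> pp2 = 33
P1: v2 -> pp5 = 126
P2: v2 -> pp3 = 111
P3: v2 -> pp2 = 33

Answer: 33 126 111 33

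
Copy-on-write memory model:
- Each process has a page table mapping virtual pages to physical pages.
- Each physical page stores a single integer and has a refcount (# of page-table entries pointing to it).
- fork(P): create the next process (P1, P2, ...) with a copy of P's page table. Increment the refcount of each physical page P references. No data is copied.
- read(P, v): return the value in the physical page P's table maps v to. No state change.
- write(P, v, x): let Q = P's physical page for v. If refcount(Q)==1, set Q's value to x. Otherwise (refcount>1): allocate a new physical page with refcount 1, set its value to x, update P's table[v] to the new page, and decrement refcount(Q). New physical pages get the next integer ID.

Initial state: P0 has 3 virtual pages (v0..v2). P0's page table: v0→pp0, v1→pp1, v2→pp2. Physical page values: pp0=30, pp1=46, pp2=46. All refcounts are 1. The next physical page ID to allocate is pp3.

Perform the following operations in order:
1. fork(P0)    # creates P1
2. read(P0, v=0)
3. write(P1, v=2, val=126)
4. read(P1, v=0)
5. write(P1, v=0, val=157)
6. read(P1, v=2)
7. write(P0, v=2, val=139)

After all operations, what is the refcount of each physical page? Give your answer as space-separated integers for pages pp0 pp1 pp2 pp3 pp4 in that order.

Op 1: fork(P0) -> P1. 3 ppages; refcounts: pp0:2 pp1:2 pp2:2
Op 2: read(P0, v0) -> 30. No state change.
Op 3: write(P1, v2, 126). refcount(pp2)=2>1 -> COPY to pp3. 4 ppages; refcounts: pp0:2 pp1:2 pp2:1 pp3:1
Op 4: read(P1, v0) -> 30. No state change.
Op 5: write(P1, v0, 157). refcount(pp0)=2>1 -> COPY to pp4. 5 ppages; refcounts: pp0:1 pp1:2 pp2:1 pp3:1 pp4:1
Op 6: read(P1, v2) -> 126. No state change.
Op 7: write(P0, v2, 139). refcount(pp2)=1 -> write in place. 5 ppages; refcounts: pp0:1 pp1:2 pp2:1 pp3:1 pp4:1

Answer: 1 2 1 1 1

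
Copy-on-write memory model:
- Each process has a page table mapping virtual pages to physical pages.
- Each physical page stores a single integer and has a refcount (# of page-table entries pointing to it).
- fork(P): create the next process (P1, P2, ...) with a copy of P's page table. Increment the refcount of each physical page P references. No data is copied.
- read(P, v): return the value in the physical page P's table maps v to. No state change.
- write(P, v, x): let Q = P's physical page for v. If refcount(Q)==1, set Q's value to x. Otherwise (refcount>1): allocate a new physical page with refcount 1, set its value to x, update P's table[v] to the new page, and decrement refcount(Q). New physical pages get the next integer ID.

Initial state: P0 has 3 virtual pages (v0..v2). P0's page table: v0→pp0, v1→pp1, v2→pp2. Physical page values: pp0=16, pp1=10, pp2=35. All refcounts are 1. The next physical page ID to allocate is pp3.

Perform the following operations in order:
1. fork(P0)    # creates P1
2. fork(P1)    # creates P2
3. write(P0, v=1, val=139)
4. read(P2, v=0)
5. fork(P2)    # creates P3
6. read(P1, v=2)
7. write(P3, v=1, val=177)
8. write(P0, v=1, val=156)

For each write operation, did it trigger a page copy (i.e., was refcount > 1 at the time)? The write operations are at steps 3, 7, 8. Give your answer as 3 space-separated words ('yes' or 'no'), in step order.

Op 1: fork(P0) -> P1. 3 ppages; refcounts: pp0:2 pp1:2 pp2:2
Op 2: fork(P1) -> P2. 3 ppages; refcounts: pp0:3 pp1:3 pp2:3
Op 3: write(P0, v1, 139). refcount(pp1)=3>1 -> COPY to pp3. 4 ppages; refcounts: pp0:3 pp1:2 pp2:3 pp3:1
Op 4: read(P2, v0) -> 16. No state change.
Op 5: fork(P2) -> P3. 4 ppages; refcounts: pp0:4 pp1:3 pp2:4 pp3:1
Op 6: read(P1, v2) -> 35. No state change.
Op 7: write(P3, v1, 177). refcount(pp1)=3>1 -> COPY to pp4. 5 ppages; refcounts: pp0:4 pp1:2 pp2:4 pp3:1 pp4:1
Op 8: write(P0, v1, 156). refcount(pp3)=1 -> write in place. 5 ppages; refcounts: pp0:4 pp1:2 pp2:4 pp3:1 pp4:1

yes yes no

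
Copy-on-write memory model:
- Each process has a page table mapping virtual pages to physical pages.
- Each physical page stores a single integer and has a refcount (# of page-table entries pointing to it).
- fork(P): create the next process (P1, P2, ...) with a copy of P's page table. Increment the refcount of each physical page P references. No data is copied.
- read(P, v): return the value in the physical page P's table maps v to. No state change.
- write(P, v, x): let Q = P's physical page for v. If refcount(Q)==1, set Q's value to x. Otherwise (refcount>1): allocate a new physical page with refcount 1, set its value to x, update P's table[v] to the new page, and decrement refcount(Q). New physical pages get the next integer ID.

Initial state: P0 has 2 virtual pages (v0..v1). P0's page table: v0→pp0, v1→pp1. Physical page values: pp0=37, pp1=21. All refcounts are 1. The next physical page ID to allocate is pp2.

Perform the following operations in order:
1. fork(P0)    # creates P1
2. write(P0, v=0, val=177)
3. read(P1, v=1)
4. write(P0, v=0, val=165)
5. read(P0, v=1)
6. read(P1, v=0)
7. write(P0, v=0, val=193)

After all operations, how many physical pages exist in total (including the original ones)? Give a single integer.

Op 1: fork(P0) -> P1. 2 ppages; refcounts: pp0:2 pp1:2
Op 2: write(P0, v0, 177). refcount(pp0)=2>1 -> COPY to pp2. 3 ppages; refcounts: pp0:1 pp1:2 pp2:1
Op 3: read(P1, v1) -> 21. No state change.
Op 4: write(P0, v0, 165). refcount(pp2)=1 -> write in place. 3 ppages; refcounts: pp0:1 pp1:2 pp2:1
Op 5: read(P0, v1) -> 21. No state change.
Op 6: read(P1, v0) -> 37. No state change.
Op 7: write(P0, v0, 193). refcount(pp2)=1 -> write in place. 3 ppages; refcounts: pp0:1 pp1:2 pp2:1

Answer: 3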